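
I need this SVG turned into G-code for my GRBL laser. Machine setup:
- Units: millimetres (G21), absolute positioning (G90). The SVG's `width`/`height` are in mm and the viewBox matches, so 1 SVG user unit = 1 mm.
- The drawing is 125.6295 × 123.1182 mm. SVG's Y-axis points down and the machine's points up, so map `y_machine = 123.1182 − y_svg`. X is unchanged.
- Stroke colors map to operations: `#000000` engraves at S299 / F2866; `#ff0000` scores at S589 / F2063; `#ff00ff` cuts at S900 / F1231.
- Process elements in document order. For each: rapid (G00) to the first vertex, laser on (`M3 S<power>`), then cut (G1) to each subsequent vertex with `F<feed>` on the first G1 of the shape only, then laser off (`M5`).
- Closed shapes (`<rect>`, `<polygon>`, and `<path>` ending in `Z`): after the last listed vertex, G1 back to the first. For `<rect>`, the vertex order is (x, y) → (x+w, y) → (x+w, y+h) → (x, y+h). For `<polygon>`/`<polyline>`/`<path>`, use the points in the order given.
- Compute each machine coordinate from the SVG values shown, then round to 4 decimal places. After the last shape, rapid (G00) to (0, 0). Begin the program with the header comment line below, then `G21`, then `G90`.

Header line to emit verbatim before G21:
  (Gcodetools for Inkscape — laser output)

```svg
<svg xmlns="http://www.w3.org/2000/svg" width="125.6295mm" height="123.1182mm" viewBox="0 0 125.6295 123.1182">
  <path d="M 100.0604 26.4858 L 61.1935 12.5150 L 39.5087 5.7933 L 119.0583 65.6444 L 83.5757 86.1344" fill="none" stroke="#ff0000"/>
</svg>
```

Since the viewBox matches the mm dimensions, user units are millimetres directly. The only transform is the Y-flip y_m = 123.1182 − y_svg.

Shape 1 is a open polyline drawn with `<path>`. Its stroke #ff0000 means score at S589, F2063. After flipping Y the toolpath is (100.0604,96.6324) → (61.1935,110.6032) → (39.5087,117.3249) → (119.0583,57.4738) → (83.5757,36.9838).

(Gcodetools for Inkscape — laser output)
G21
G90
G00 X100.0604 Y96.6324
M3 S589
G1 X61.1935 Y110.6032 F2063
G1 X39.5087 Y117.3249
G1 X119.0583 Y57.4738
G1 X83.5757 Y36.9838
M5
G00 X0.0000 Y0.0000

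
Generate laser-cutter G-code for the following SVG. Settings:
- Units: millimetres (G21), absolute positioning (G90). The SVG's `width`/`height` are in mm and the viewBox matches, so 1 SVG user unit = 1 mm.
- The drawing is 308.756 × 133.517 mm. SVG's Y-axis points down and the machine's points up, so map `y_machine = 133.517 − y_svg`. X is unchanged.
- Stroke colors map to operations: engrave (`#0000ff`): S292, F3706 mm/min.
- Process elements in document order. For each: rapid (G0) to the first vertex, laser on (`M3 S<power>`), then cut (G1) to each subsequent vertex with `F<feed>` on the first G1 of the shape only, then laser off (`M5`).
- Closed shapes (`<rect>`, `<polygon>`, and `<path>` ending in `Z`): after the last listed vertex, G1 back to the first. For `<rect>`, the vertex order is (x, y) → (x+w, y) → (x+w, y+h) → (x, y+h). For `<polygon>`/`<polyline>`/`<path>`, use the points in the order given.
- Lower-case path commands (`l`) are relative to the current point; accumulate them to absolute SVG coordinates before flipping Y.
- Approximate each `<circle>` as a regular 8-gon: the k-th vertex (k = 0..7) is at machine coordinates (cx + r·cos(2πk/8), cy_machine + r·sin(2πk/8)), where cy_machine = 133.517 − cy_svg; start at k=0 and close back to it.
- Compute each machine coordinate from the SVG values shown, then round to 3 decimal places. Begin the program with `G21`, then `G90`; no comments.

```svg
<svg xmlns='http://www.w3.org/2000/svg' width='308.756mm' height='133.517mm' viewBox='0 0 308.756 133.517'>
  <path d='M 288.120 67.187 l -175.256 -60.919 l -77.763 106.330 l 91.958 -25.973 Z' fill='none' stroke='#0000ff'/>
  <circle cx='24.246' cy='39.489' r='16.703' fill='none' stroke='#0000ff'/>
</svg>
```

Since the viewBox matches the mm dimensions, user units are millimetres directly. The only transform is the Y-flip y_m = 133.517 − y_svg.

Shape 1 is a closed polygon drawn with `<path>`. Its stroke #0000ff means engrave at S292, F3706. After flipping Y the toolpath is (288.120,66.330) → (112.864,127.249) → (35.101,20.919) → (127.059,46.892) → (288.120,66.330), returning to the start.

Shape 2 is a circle drawn with `<circle>`. Its stroke #0000ff means engrave at S292, F3706. After flipping Y the toolpath is (40.949,94.028) → (36.057,105.839) → (24.246,110.731) → (12.435,105.839) → (7.543,94.028) → (12.435,82.217) → (24.246,77.325) → (36.057,82.217) → (40.949,94.028), returning to the start.

G21
G90
G0 X288.120 Y66.330
M3 S292
G1 X112.864 Y127.249 F3706
G1 X35.101 Y20.919
G1 X127.059 Y46.892
G1 X288.120 Y66.330
M5
G0 X40.949 Y94.028
M3 S292
G1 X36.057 Y105.839 F3706
G1 X24.246 Y110.731
G1 X12.435 Y105.839
G1 X7.543 Y94.028
G1 X12.435 Y82.217
G1 X24.246 Y77.325
G1 X36.057 Y82.217
G1 X40.949 Y94.028
M5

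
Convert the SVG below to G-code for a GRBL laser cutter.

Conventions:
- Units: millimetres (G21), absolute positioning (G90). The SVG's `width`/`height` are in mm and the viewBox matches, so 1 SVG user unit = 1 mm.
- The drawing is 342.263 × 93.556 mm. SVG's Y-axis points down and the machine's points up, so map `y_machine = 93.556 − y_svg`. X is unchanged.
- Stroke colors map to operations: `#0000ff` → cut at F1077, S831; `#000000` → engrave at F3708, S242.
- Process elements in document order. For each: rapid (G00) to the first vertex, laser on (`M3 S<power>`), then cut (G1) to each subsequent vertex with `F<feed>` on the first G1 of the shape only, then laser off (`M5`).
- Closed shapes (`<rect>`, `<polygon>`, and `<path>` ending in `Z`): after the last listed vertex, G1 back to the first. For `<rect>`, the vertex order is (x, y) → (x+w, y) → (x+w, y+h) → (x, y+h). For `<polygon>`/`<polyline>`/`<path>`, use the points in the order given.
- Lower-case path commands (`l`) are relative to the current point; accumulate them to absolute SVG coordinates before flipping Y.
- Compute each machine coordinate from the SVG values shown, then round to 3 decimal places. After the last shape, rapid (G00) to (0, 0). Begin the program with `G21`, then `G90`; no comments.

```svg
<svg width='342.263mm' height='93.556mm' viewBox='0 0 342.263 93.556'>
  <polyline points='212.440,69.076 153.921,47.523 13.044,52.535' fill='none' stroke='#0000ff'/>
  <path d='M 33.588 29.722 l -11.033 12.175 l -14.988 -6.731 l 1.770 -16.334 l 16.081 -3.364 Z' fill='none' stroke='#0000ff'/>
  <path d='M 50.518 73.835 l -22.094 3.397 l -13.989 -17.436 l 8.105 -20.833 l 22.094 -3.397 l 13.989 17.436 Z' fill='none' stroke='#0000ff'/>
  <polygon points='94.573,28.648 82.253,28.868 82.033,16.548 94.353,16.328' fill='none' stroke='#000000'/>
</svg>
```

G21
G90
G00 X212.440 Y24.480
M3 S831
G1 X153.921 Y46.033 F1077
G1 X13.044 Y41.021
M5
G00 X33.588 Y63.834
M3 S831
G1 X22.555 Y51.659 F1077
G1 X7.567 Y58.390
G1 X9.337 Y74.724
G1 X25.418 Y78.088
G1 X33.588 Y63.834
M5
G00 X50.518 Y19.721
M3 S831
G1 X28.424 Y16.324 F1077
G1 X14.435 Y33.760
G1 X22.540 Y54.593
G1 X44.634 Y57.990
G1 X58.623 Y40.554
G1 X50.518 Y19.721
M5
G00 X94.573 Y64.908
M3 S242
G1 X82.253 Y64.688 F3708
G1 X82.033 Y77.008
G1 X94.353 Y77.228
G1 X94.573 Y64.908
M5
G00 X0.000 Y0.000

viewBox `0 0 342.263 93.556` with mm width/height → 1 unit = 1 mm. Flip: y_m = 93.556 − y_svg.

**Shape 1** — `<polyline>` open polyline, stroke `#0000ff` → cut (S831, F1077). Machine vertices: (212.440,24.480) → (153.921,46.033) → (13.044,41.021). Open path.

**Shape 2** — `<path>` regular polygon, stroke `#0000ff` → cut (S831, F1077). Machine vertices: (33.588,63.834) → (22.555,51.659) → (7.567,58.390) → (9.337,74.724) → (25.418,78.088) → (33.588,63.834). Closed: final G1 returns to the first vertex.

**Shape 3** — `<path>` regular polygon, stroke `#0000ff` → cut (S831, F1077). Machine vertices: (50.518,19.721) → (28.424,16.324) → (14.435,33.760) → (22.540,54.593) → (44.634,57.990) → (58.623,40.554) → (50.518,19.721). Closed: final G1 returns to the first vertex.

**Shape 4** — `<polygon>` regular polygon, stroke `#000000` → engrave (S242, F3708). Machine vertices: (94.573,64.908) → (82.253,64.688) → (82.033,77.008) → (94.353,77.228) → (94.573,64.908). Closed: final G1 returns to the first vertex.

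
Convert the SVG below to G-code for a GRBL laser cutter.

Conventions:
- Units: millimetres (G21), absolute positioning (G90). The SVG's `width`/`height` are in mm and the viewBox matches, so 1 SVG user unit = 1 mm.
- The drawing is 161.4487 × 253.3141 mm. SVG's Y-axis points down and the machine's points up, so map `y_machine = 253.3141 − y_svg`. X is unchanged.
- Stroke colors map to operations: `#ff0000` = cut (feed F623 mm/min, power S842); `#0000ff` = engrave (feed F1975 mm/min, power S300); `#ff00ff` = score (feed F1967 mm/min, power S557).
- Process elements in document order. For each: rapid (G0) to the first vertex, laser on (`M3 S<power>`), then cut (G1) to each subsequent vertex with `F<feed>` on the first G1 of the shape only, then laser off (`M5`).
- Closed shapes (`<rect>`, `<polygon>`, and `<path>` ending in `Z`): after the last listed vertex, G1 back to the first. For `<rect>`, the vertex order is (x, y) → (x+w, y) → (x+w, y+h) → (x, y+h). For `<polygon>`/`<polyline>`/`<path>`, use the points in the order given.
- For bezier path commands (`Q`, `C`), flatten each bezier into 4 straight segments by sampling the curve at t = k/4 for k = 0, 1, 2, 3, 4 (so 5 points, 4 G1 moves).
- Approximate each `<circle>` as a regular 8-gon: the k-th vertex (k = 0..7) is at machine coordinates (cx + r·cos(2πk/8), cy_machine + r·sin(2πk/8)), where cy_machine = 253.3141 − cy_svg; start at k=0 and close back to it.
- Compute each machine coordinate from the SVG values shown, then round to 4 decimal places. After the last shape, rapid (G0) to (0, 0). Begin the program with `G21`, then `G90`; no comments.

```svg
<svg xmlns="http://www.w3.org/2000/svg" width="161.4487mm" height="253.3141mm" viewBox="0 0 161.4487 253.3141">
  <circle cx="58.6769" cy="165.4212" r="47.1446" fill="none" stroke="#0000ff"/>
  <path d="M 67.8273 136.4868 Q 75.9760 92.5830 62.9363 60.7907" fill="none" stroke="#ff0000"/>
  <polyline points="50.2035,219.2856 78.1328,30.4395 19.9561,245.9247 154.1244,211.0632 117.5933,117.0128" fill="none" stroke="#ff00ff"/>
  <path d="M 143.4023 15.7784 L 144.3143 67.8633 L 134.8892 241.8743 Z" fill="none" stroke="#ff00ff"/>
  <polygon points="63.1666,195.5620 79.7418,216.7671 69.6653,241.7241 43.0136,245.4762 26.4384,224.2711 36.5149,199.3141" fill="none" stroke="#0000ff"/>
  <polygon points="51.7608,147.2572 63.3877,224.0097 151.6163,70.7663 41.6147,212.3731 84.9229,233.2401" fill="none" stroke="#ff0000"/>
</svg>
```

Since the viewBox matches the mm dimensions, user units are millimetres directly. The only transform is the Y-flip y_m = 253.3141 − y_svg.

Shape 1 is a circle drawn with `<circle>`. Its stroke #0000ff means engrave at S300, F1975. After flipping Y the toolpath is (105.8215,87.8929) → (92.0132,121.2292) → (58.6769,135.0375) → (25.3406,121.2292) → (11.5323,87.8929) → (25.3406,54.5566) → (58.6769,40.7483) → (92.0132,54.5566) → (105.8215,87.8929), returning to the start.

Shape 2 is a quadratic bezier drawn with `<path>`. Its stroke #ff0000 means cut at S842, F623. After flipping Y the toolpath is (67.8273,116.8273) → (70.5774,138.0222) → (70.6789,157.7032) → (68.1319,175.8703) → (62.9363,192.5234).

Shape 3 is a open polyline drawn with `<polyline>`. Its stroke #ff00ff means score at S557, F1967. After flipping Y the toolpath is (50.2035,34.0285) → (78.1328,222.8746) → (19.9561,7.3894) → (154.1244,42.2509) → (117.5933,136.3013).

Shape 4 is a closed polygon drawn with `<path>`. Its stroke #ff00ff means score at S557, F1967. After flipping Y the toolpath is (143.4023,237.5357) → (144.3143,185.4508) → (134.8892,11.4398) → (143.4023,237.5357), returning to the start.

Shape 5 is a regular polygon drawn with `<polygon>`. Its stroke #0000ff means engrave at S300, F1975. After flipping Y the toolpath is (63.1666,57.7521) → (79.7418,36.5470) → (69.6653,11.5900) → (43.0136,7.8379) → (26.4384,29.0430) → (36.5149,54.0000) → (63.1666,57.7521), returning to the start.

Shape 6 is a closed polygon drawn with `<polygon>`. Its stroke #ff0000 means cut at S842, F623. After flipping Y the toolpath is (51.7608,106.0569) → (63.3877,29.3044) → (151.6163,182.5478) → (41.6147,40.9410) → (84.9229,20.0740) → (51.7608,106.0569), returning to the start.

G21
G90
G0 X105.8215 Y87.8929
M3 S300
G1 X92.0132 Y121.2292 F1975
G1 X58.6769 Y135.0375
G1 X25.3406 Y121.2292
G1 X11.5323 Y87.8929
G1 X25.3406 Y54.5566
G1 X58.6769 Y40.7483
G1 X92.0132 Y54.5566
G1 X105.8215 Y87.8929
M5
G0 X67.8273 Y116.8273
M3 S842
G1 X70.5774 Y138.0222 F623
G1 X70.6789 Y157.7032
G1 X68.1319 Y175.8703
G1 X62.9363 Y192.5234
M5
G0 X50.2035 Y34.0285
M3 S557
G1 X78.1328 Y222.8746 F1967
G1 X19.9561 Y7.3894
G1 X154.1244 Y42.2509
G1 X117.5933 Y136.3013
M5
G0 X143.4023 Y237.5357
M3 S557
G1 X144.3143 Y185.4508 F1967
G1 X134.8892 Y11.4398
G1 X143.4023 Y237.5357
M5
G0 X63.1666 Y57.7521
M3 S300
G1 X79.7418 Y36.5470 F1975
G1 X69.6653 Y11.5900
G1 X43.0136 Y7.8379
G1 X26.4384 Y29.0430
G1 X36.5149 Y54.0000
G1 X63.1666 Y57.7521
M5
G0 X51.7608 Y106.0569
M3 S842
G1 X63.3877 Y29.3044 F623
G1 X151.6163 Y182.5478
G1 X41.6147 Y40.9410
G1 X84.9229 Y20.0740
G1 X51.7608 Y106.0569
M5
G0 X0.0000 Y0.0000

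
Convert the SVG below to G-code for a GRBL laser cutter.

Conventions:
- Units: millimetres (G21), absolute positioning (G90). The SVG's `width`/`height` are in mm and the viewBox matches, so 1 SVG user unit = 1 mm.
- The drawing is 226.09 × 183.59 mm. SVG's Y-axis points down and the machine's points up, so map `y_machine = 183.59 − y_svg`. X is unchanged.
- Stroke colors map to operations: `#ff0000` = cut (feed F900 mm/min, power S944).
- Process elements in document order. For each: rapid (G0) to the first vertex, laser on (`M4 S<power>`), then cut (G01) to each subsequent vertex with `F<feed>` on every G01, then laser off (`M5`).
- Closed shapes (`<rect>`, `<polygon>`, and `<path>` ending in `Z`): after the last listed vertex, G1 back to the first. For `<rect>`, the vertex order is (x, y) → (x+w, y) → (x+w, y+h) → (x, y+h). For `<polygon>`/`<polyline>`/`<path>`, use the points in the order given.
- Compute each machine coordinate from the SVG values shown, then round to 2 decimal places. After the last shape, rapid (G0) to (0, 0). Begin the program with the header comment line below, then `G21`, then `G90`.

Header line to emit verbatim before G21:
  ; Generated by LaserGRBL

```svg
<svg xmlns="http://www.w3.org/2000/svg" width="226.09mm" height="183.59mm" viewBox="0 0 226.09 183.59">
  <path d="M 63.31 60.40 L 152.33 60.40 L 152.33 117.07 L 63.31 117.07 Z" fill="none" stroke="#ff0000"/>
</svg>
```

1 u = 1 mm; y_m = 183.59 − y.

[1] `<path>` rectangle, #ff0000→cut S944 F900: (63.31,123.19) → (152.33,123.19) → (152.33,66.52) → (63.31,66.52) → (63.31,123.19) (closed)

; Generated by LaserGRBL
G21
G90
G0 X63.31 Y123.19
M4 S944
G01 X152.33 Y123.19 F900
G01 X152.33 Y66.52 F900
G01 X63.31 Y66.52 F900
G01 X63.31 Y123.19 F900
M5
G0 X0.00 Y0.00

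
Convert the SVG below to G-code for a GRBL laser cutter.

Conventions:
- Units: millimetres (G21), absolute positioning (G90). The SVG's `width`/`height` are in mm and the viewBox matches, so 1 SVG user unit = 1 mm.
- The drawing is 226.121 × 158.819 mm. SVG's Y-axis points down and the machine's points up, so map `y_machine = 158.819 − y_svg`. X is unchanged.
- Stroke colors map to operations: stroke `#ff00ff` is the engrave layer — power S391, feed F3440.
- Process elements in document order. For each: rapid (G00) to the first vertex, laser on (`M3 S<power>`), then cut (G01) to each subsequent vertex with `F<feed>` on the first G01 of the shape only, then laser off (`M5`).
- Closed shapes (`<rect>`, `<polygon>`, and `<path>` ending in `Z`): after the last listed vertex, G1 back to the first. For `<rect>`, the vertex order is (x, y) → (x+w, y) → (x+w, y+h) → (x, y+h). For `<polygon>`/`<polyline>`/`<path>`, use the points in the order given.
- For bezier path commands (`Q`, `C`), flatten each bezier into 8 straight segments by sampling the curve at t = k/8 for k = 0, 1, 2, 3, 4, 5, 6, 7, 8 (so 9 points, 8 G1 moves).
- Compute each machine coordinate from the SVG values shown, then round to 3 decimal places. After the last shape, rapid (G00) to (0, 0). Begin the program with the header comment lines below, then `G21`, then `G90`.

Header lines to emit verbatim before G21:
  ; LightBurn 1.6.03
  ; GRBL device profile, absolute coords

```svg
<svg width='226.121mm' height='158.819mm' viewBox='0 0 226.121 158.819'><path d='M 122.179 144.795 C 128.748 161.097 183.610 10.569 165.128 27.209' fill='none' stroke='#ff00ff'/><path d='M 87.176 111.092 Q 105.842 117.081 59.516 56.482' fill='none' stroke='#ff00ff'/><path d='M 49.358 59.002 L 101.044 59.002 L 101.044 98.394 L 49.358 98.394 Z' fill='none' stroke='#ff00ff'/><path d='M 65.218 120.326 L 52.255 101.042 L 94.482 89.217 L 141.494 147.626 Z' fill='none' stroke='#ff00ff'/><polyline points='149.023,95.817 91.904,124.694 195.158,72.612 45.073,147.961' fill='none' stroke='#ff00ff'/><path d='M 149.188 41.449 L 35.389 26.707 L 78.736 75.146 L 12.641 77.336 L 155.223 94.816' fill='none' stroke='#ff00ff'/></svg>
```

; LightBurn 1.6.03
; GRBL device profile, absolute coords
G21
G90
G00 X122.179 Y14.024
M3 S391
G01 X126.669 Y15.079 F3440
G01 X134.260 Y27.859
G01 X143.528 Y48.452
G01 X153.048 Y72.944
G01 X161.393 Y97.419
G01 X167.138 Y117.965
G01 X168.858 Y130.666
G01 X165.128 Y131.610
M5
G00 X87.176 Y47.727
M3 S391
G01 X90.827 Y47.270 F3440
G01 X92.447 Y48.894
G01 X92.036 Y52.599
G01 X89.594 Y58.385
G01 X85.121 Y66.252
G01 X78.617 Y76.199
G01 X70.082 Y88.228
G01 X59.516 Y102.337
M5
G00 X49.358 Y99.817
M3 S391
G01 X101.044 Y99.817 F3440
G01 X101.044 Y60.425
G01 X49.358 Y60.425
G01 X49.358 Y99.817
M5
G00 X65.218 Y38.493
M3 S391
G01 X52.255 Y57.777 F3440
G01 X94.482 Y69.602
G01 X141.494 Y11.193
G01 X65.218 Y38.493
M5
G00 X149.023 Y63.002
M3 S391
G01 X91.904 Y34.125 F3440
G01 X195.158 Y86.207
G01 X45.073 Y10.858
M5
G00 X149.188 Y117.370
M3 S391
G01 X35.389 Y132.112 F3440
G01 X78.736 Y83.673
G01 X12.641 Y81.483
G01 X155.223 Y64.003
M5
G00 X0.000 Y0.000

Since the viewBox matches the mm dimensions, user units are millimetres directly. The only transform is the Y-flip y_m = 158.819 − y_svg.

Shape 1 is a cubic bezier drawn with `<path>`. Its stroke #ff00ff means engrave at S391, F3440. After flipping Y the toolpath is (122.179,14.024) → (126.669,15.079) → (134.260,27.859) → (143.528,48.452) → (153.048,72.944) → (161.393,97.419) → (167.138,117.965) → (168.858,130.666) → (165.128,131.610).

Shape 2 is a quadratic bezier drawn with `<path>`. Its stroke #ff00ff means engrave at S391, F3440. After flipping Y the toolpath is (87.176,47.727) → (90.827,47.270) → (92.447,48.894) → (92.036,52.599) → (89.594,58.385) → (85.121,66.252) → (78.617,76.199) → (70.082,88.228) → (59.516,102.337).

Shape 3 is a rectangle drawn with `<path>`. Its stroke #ff00ff means engrave at S391, F3440. After flipping Y the toolpath is (49.358,99.817) → (101.044,99.817) → (101.044,60.425) → (49.358,60.425) → (49.358,99.817), returning to the start.

Shape 4 is a closed polygon drawn with `<path>`. Its stroke #ff00ff means engrave at S391, F3440. After flipping Y the toolpath is (65.218,38.493) → (52.255,57.777) → (94.482,69.602) → (141.494,11.193) → (65.218,38.493), returning to the start.

Shape 5 is a open polyline drawn with `<polyline>`. Its stroke #ff00ff means engrave at S391, F3440. After flipping Y the toolpath is (149.023,63.002) → (91.904,34.125) → (195.158,86.207) → (45.073,10.858).

Shape 6 is a open polyline drawn with `<path>`. Its stroke #ff00ff means engrave at S391, F3440. After flipping Y the toolpath is (149.188,117.370) → (35.389,132.112) → (78.736,83.673) → (12.641,81.483) → (155.223,64.003).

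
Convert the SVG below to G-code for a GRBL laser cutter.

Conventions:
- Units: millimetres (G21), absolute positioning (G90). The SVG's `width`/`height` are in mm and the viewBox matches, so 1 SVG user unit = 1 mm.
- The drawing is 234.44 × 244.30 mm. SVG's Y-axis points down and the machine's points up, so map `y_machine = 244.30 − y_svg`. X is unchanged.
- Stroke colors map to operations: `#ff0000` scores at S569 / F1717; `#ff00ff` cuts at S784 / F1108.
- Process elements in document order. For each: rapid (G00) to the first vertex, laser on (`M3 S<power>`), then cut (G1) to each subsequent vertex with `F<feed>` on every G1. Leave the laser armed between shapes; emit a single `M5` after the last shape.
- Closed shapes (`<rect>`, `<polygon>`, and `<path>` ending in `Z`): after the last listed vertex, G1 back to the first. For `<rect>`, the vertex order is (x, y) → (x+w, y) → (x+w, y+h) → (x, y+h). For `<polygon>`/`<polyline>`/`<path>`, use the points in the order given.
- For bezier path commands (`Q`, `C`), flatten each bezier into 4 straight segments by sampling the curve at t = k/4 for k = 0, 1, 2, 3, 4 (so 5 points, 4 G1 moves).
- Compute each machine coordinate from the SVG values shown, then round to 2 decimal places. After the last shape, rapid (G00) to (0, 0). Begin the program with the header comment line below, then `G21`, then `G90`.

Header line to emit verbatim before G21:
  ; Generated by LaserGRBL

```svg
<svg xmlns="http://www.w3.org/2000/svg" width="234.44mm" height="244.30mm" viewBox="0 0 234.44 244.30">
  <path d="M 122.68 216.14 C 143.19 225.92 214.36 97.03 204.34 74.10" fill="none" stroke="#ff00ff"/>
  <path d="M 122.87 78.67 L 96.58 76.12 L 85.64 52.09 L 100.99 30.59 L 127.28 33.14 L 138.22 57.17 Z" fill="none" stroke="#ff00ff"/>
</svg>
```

; Generated by LaserGRBL
G21
G90
G00 X122.68 Y28.16
M3 S784
G1 X145.50 Y43.00 F1108
G1 X174.96 Y86.91 F1108
G1 X198.69 Y136.96 F1108
G1 X204.34 Y170.20 F1108
G00 X122.87 Y165.63
M3 S784
G1 X96.58 Y168.18 F1108
G1 X85.64 Y192.21 F1108
G1 X100.99 Y213.71 F1108
G1 X127.28 Y211.16 F1108
G1 X138.22 Y187.13 F1108
G1 X122.87 Y165.63 F1108
M5
G00 X0.00 Y0.00

Since the viewBox matches the mm dimensions, user units are millimetres directly. The only transform is the Y-flip y_m = 244.30 − y_svg.

Shape 1 is a cubic bezier drawn with `<path>`. Its stroke #ff00ff means cut at S784, F1108. After flipping Y the toolpath is (122.68,28.16) → (145.50,43.00) → (174.96,86.91) → (198.69,136.96) → (204.34,170.20).

Shape 2 is a regular polygon drawn with `<path>`. Its stroke #ff00ff means cut at S784, F1108. After flipping Y the toolpath is (122.87,165.63) → (96.58,168.18) → (85.64,192.21) → (100.99,213.71) → (127.28,211.16) → (138.22,187.13) → (122.87,165.63), returning to the start.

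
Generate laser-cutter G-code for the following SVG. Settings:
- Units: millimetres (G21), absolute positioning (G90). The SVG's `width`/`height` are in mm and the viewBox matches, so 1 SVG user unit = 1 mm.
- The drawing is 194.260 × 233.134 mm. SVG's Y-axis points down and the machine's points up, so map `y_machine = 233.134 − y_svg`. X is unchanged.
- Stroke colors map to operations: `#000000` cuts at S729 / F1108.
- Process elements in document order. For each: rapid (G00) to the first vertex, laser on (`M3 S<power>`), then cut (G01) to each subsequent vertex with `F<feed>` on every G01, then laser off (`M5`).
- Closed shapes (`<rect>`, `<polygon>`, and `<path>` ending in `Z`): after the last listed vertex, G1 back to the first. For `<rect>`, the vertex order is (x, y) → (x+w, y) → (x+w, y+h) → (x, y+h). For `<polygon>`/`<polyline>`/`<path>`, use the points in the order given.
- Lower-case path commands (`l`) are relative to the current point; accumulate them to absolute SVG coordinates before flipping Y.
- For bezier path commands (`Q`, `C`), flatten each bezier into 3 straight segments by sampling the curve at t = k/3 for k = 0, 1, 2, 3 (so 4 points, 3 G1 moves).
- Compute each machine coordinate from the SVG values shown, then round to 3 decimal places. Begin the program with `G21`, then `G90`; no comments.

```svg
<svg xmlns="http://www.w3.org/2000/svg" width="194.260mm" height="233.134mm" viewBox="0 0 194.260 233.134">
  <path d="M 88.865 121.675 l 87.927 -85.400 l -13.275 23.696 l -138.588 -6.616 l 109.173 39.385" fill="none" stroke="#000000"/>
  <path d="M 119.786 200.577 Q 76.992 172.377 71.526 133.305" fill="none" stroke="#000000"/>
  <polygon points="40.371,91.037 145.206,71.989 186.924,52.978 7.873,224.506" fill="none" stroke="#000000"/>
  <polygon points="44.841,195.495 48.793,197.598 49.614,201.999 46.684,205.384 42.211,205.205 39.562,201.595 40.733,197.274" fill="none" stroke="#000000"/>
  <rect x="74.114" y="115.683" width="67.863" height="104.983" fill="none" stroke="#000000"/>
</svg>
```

G21
G90
G00 X88.865 Y111.459
M3 S729
G01 X176.792 Y196.859 F1108
G01 X163.517 Y173.163 F1108
G01 X24.929 Y179.779 F1108
G01 X134.102 Y140.394 F1108
M5
G00 X119.786 Y32.557
M3 S729
G01 X95.404 Y52.565 F1108
G01 X79.318 Y74.989 F1108
G01 X71.526 Y99.829 F1108
M5
G00 X40.371 Y142.097
M3 S729
G01 X145.206 Y161.145 F1108
G01 X186.924 Y180.156 F1108
G01 X7.873 Y8.628 F1108
G01 X40.371 Y142.097 F1108
M5
G00 X44.841 Y37.639
M3 S729
G01 X48.793 Y35.536 F1108
G01 X49.614 Y31.135 F1108
G01 X46.684 Y27.750 F1108
G01 X42.211 Y27.929 F1108
G01 X39.562 Y31.539 F1108
G01 X40.733 Y35.860 F1108
G01 X44.841 Y37.639 F1108
M5
G00 X74.114 Y117.451
M3 S729
G01 X141.977 Y117.451 F1108
G01 X141.977 Y12.468 F1108
G01 X74.114 Y12.468 F1108
G01 X74.114 Y117.451 F1108
M5

viewBox `0 0 194.260 233.134` with mm width/height → 1 unit = 1 mm. Flip: y_m = 233.134 − y_svg.

**Shape 1** — `<path>` open polyline, stroke `#000000` → cut (S729, F1108). Machine vertices: (88.865,111.459) → (176.792,196.859) → (163.517,173.163) → (24.929,179.779) → (134.102,140.394). Open path.

**Shape 2** — `<path>` quadratic bezier, stroke `#000000` → cut (S729, F1108). Control points (SVG): P0=(119.786,200.577), P1=(76.992,172.377), P2=(71.526,133.305); sampled at t=k/3. Machine vertices: (119.786,32.557) → (95.404,52.565) → (79.318,74.989) → (71.526,99.829). Open path.

**Shape 3** — `<polygon>` closed polygon, stroke `#000000` → cut (S729, F1108). Machine vertices: (40.371,142.097) → (145.206,161.145) → (186.924,180.156) → (7.873,8.628) → (40.371,142.097). Closed: final G1 returns to the first vertex.

**Shape 4** — `<polygon>` regular polygon, stroke `#000000` → cut (S729, F1108). Machine vertices: (44.841,37.639) → (48.793,35.536) → (49.614,31.135) → (46.684,27.750) → (42.211,27.929) → (39.562,31.539) → (40.733,35.860) → (44.841,37.639). Closed: final G1 returns to the first vertex.

**Shape 5** — `<rect>` rectangle, stroke `#000000` → cut (S729, F1108). Machine vertices: (74.114,117.451) → (141.977,117.451) → (141.977,12.468) → (74.114,12.468) → (74.114,117.451). Closed: final G1 returns to the first vertex.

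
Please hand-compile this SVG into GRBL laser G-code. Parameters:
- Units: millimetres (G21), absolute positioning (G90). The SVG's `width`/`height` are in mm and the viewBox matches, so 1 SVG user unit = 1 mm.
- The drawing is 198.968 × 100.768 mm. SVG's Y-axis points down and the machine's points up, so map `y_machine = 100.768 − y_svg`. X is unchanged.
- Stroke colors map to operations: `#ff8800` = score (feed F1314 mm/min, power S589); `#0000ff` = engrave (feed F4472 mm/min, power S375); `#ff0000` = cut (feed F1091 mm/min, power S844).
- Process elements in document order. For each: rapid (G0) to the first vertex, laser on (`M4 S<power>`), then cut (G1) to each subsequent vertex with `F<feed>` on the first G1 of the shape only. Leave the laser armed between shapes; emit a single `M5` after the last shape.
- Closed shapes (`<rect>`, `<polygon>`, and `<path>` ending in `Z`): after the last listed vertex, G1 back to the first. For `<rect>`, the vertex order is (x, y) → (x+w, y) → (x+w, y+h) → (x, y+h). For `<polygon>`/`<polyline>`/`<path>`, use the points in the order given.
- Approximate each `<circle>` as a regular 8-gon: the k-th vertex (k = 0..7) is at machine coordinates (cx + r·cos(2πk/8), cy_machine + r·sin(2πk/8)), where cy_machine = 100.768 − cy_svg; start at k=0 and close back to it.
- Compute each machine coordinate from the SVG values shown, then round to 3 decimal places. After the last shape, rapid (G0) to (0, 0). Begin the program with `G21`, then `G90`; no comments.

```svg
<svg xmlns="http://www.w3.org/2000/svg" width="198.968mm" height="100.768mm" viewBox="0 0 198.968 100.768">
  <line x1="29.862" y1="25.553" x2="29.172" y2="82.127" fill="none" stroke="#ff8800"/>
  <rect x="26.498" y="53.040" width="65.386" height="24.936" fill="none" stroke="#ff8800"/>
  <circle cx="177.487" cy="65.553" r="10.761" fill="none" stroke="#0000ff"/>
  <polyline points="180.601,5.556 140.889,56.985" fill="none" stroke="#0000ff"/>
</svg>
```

viewBox `0 0 198.968 100.768` with mm width/height → 1 unit = 1 mm. Flip: y_m = 100.768 − y_svg.

**Shape 1** — `<line>` line segment, stroke `#ff8800` → score (S589, F1314). Machine vertices: (29.862,75.215) → (29.172,18.641). Open path.

**Shape 2** — `<rect>` rectangle, stroke `#ff8800` → score (S589, F1314). Machine vertices: (26.498,47.728) → (91.884,47.728) → (91.884,22.792) → (26.498,22.792) → (26.498,47.728). Closed: final G1 returns to the first vertex.

**Shape 3** — `<circle>` circle, stroke `#0000ff` → engrave (S375, F4472). Machine vertices: (188.248,35.215) → (185.096,42.824) → (177.487,45.976) → (169.878,42.824) → (166.726,35.215) → (169.878,27.606) → (177.487,24.454) → (185.096,27.606) → (188.248,35.215). Closed: final G1 returns to the first vertex.

**Shape 4** — `<polyline>` line segment, stroke `#0000ff` → engrave (S375, F4472). Machine vertices: (180.601,95.212) → (140.889,43.783). Open path.

G21
G90
G0 X29.862 Y75.215
M4 S589
G1 X29.172 Y18.641 F1314
G0 X26.498 Y47.728
M4 S589
G1 X91.884 Y47.728 F1314
G1 X91.884 Y22.792
G1 X26.498 Y22.792
G1 X26.498 Y47.728
G0 X188.248 Y35.215
M4 S375
G1 X185.096 Y42.824 F4472
G1 X177.487 Y45.976
G1 X169.878 Y42.824
G1 X166.726 Y35.215
G1 X169.878 Y27.606
G1 X177.487 Y24.454
G1 X185.096 Y27.606
G1 X188.248 Y35.215
G0 X180.601 Y95.212
M4 S375
G1 X140.889 Y43.783 F4472
M5
G0 X0.000 Y0.000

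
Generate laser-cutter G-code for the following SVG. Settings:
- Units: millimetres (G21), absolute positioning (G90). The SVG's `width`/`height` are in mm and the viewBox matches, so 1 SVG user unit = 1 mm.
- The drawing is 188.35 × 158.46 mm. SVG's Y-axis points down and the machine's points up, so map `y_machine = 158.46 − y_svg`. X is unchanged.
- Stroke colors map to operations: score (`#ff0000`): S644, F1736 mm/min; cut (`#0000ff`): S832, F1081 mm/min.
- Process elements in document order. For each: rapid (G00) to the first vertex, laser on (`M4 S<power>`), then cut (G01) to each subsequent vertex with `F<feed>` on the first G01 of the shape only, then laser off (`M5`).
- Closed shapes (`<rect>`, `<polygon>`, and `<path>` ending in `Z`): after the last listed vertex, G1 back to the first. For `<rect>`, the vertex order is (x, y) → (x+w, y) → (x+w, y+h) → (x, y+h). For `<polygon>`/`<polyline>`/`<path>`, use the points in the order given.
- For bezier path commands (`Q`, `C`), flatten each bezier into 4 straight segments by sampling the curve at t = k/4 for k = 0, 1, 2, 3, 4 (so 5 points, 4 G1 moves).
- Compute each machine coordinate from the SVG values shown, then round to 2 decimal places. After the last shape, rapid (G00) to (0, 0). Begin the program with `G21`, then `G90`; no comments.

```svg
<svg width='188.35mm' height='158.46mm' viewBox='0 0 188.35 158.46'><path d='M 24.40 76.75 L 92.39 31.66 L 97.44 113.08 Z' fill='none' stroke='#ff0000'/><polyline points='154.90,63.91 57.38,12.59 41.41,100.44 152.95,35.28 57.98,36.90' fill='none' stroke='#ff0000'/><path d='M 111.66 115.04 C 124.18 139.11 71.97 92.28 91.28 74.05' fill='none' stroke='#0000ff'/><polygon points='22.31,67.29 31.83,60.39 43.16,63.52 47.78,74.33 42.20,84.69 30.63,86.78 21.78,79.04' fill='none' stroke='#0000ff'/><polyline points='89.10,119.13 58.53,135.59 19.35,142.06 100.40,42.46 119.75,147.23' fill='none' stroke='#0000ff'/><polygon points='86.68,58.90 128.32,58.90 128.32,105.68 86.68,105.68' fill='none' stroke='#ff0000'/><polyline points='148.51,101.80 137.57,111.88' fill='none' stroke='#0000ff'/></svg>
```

G21
G90
G00 X24.40 Y81.71
M4 S644
G01 X92.39 Y126.80 F1736
G01 X97.44 Y45.38
G01 X24.40 Y81.71
M5
G00 X154.90 Y94.55
M4 S644
G01 X57.38 Y145.87 F1736
G01 X41.41 Y58.02
G01 X152.95 Y123.18
G01 X57.98 Y121.56
M5
G00 X111.66 Y43.42
M4 S832
G01 X111.04 Y37.11 F1081
G01 X98.92 Y48.05
G01 X88.08 Y66.93
G01 X91.28 Y84.41
M5
G00 X22.31 Y91.17
M4 S832
G01 X31.83 Y98.07 F1081
G01 X43.16 Y94.94
G01 X47.78 Y84.13
G01 X42.20 Y73.77
G01 X30.63 Y71.68
G01 X21.78 Y79.42
G01 X22.31 Y91.17
M5
G00 X89.10 Y39.33
M4 S832
G01 X58.53 Y22.87 F1081
G01 X19.35 Y16.40
G01 X100.40 Y116.00
G01 X119.75 Y11.23
M5
G00 X86.68 Y99.56
M4 S644
G01 X128.32 Y99.56 F1736
G01 X128.32 Y52.78
G01 X86.68 Y52.78
G01 X86.68 Y99.56
M5
G00 X148.51 Y56.66
M4 S832
G01 X137.57 Y46.58 F1081
M5
G00 X0.00 Y0.00

1 u = 1 mm; y_m = 158.46 − y.

[1] `<path>` regular polygon, #ff0000→score S644 F1736: (24.40,81.71) → (92.39,126.80) → (97.44,45.38) → (24.40,81.71) (closed)

[2] `<polyline>` open polyline, #ff0000→score S644 F1736: (154.90,94.55) → (57.38,145.87) → (41.41,58.02) → (152.95,123.18) → (57.98,121.56)

[3] `<path>` cubic bezier, #0000ff→cut S832 F1081: (111.66,43.42) → (111.04,37.11) → (98.92,48.05) → (88.08,66.93) → (91.28,84.41)

[4] `<polygon>` regular polygon, #0000ff→cut S832 F1081: (22.31,91.17) → (31.83,98.07) → (43.16,94.94) → (47.78,84.13) → (42.20,73.77) → (30.63,71.68) → (21.78,79.42) → (22.31,91.17) (closed)

[5] `<polyline>` open polyline, #0000ff→cut S832 F1081: (89.10,39.33) → (58.53,22.87) → (19.35,16.40) → (100.40,116.00) → (119.75,11.23)

[6] `<polygon>` rectangle, #ff0000→score S644 F1736: (86.68,99.56) → (128.32,99.56) → (128.32,52.78) → (86.68,52.78) → (86.68,99.56) (closed)

[7] `<polyline>` line segment, #0000ff→cut S832 F1081: (148.51,56.66) → (137.57,46.58)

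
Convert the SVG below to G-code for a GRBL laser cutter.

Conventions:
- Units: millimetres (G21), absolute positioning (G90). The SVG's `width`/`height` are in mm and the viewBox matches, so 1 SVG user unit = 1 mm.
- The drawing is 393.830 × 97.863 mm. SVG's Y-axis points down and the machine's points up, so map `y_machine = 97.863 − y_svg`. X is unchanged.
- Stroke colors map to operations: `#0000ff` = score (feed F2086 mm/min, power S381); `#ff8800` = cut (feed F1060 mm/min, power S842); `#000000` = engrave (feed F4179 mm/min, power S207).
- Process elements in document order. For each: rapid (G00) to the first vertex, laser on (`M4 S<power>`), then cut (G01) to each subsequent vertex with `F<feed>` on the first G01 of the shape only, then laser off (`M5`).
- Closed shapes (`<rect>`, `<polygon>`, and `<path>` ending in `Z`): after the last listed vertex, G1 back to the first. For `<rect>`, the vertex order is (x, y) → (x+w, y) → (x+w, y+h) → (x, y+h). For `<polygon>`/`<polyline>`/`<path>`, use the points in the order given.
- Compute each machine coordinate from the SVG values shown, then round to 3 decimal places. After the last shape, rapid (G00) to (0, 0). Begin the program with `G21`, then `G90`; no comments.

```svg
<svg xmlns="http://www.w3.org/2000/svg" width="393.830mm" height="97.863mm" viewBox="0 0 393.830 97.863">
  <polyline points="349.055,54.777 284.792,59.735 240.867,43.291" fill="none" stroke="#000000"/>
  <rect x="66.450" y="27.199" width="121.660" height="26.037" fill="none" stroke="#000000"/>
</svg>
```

1 u = 1 mm; y_m = 97.863 − y.

[1] `<polyline>` open polyline, #000000→engrave S207 F4179: (349.055,43.086) → (284.792,38.128) → (240.867,54.572)

[2] `<rect>` rectangle, #000000→engrave S207 F4179: (66.450,70.664) → (188.110,70.664) → (188.110,44.627) → (66.450,44.627) → (66.450,70.664) (closed)

G21
G90
G00 X349.055 Y43.086
M4 S207
G01 X284.792 Y38.128 F4179
G01 X240.867 Y54.572
M5
G00 X66.450 Y70.664
M4 S207
G01 X188.110 Y70.664 F4179
G01 X188.110 Y44.627
G01 X66.450 Y44.627
G01 X66.450 Y70.664
M5
G00 X0.000 Y0.000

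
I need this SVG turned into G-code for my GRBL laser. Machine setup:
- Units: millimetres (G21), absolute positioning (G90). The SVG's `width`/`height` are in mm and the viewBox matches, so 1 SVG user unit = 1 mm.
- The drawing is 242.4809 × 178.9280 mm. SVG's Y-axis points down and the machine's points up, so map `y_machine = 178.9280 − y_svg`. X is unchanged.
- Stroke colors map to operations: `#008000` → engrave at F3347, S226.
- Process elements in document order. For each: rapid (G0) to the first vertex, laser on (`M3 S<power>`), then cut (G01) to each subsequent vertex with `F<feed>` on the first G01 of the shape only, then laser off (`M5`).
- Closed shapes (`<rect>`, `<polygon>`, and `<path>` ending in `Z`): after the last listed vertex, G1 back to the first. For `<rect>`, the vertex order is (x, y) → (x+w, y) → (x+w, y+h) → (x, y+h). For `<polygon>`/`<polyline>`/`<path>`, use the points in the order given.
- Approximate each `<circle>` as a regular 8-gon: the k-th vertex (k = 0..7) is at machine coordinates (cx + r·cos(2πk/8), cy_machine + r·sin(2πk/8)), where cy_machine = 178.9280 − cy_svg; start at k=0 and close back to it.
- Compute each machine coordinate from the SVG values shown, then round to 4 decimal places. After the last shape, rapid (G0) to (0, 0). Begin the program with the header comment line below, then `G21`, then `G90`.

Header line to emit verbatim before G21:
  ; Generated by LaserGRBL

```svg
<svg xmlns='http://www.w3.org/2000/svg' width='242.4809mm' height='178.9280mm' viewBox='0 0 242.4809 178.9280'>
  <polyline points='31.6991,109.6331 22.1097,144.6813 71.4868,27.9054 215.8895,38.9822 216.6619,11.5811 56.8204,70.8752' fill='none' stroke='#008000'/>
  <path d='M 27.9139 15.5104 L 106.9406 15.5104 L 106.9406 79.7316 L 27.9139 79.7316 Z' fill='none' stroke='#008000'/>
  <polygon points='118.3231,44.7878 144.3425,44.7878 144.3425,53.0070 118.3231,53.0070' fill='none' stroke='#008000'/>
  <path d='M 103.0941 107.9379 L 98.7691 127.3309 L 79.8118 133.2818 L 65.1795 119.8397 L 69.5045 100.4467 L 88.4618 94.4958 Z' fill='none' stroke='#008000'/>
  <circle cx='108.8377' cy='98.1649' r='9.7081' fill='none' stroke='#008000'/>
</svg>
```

; Generated by LaserGRBL
G21
G90
G0 X31.6991 Y69.2949
M3 S226
G01 X22.1097 Y34.2467 F3347
G01 X71.4868 Y151.0226
G01 X215.8895 Y139.9458
G01 X216.6619 Y167.3469
G01 X56.8204 Y108.0528
M5
G0 X27.9139 Y163.4176
M3 S226
G01 X106.9406 Y163.4176 F3347
G01 X106.9406 Y99.1964
G01 X27.9139 Y99.1964
G01 X27.9139 Y163.4176
M5
G0 X118.3231 Y134.1402
M3 S226
G01 X144.3425 Y134.1402 F3347
G01 X144.3425 Y125.9210
G01 X118.3231 Y125.9210
G01 X118.3231 Y134.1402
M5
G0 X103.0941 Y70.9901
M3 S226
G01 X98.7691 Y51.5971 F3347
G01 X79.8118 Y45.6462
G01 X65.1795 Y59.0883
G01 X69.5045 Y78.4813
G01 X88.4618 Y84.4322
G01 X103.0941 Y70.9901
M5
G0 X118.5458 Y80.7631
M3 S226
G01 X115.7024 Y87.6278 F3347
G01 X108.8377 Y90.4712
G01 X101.9730 Y87.6278
G01 X99.1296 Y80.7631
G01 X101.9730 Y73.8984
G01 X108.8377 Y71.0550
G01 X115.7024 Y73.8984
G01 X118.5458 Y80.7631
M5
G0 X0.0000 Y0.0000

Since the viewBox matches the mm dimensions, user units are millimetres directly. The only transform is the Y-flip y_m = 178.9280 − y_svg.

Shape 1 is a open polyline drawn with `<polyline>`. Its stroke #008000 means engrave at S226, F3347. After flipping Y the toolpath is (31.6991,69.2949) → (22.1097,34.2467) → (71.4868,151.0226) → (215.8895,139.9458) → (216.6619,167.3469) → (56.8204,108.0528).

Shape 2 is a rectangle drawn with `<path>`. Its stroke #008000 means engrave at S226, F3347. After flipping Y the toolpath is (27.9139,163.4176) → (106.9406,163.4176) → (106.9406,99.1964) → (27.9139,99.1964) → (27.9139,163.4176), returning to the start.

Shape 3 is a rectangle drawn with `<polygon>`. Its stroke #008000 means engrave at S226, F3347. After flipping Y the toolpath is (118.3231,134.1402) → (144.3425,134.1402) → (144.3425,125.9210) → (118.3231,125.9210) → (118.3231,134.1402), returning to the start.

Shape 4 is a regular polygon drawn with `<path>`. Its stroke #008000 means engrave at S226, F3347. After flipping Y the toolpath is (103.0941,70.9901) → (98.7691,51.5971) → (79.8118,45.6462) → (65.1795,59.0883) → (69.5045,78.4813) → (88.4618,84.4322) → (103.0941,70.9901), returning to the start.

Shape 5 is a circle drawn with `<circle>`. Its stroke #008000 means engrave at S226, F3347. After flipping Y the toolpath is (118.5458,80.7631) → (115.7024,87.6278) → (108.8377,90.4712) → (101.9730,87.6278) → (99.1296,80.7631) → (101.9730,73.8984) → (108.8377,71.0550) → (115.7024,73.8984) → (118.5458,80.7631), returning to the start.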